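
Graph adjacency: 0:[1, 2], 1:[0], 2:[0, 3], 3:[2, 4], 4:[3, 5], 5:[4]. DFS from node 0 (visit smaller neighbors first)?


DFS stack-based: start with [0]
Visit order: [0, 1, 2, 3, 4, 5]


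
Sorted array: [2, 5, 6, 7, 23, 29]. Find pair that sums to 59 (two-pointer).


Two pointers: lo=0, hi=5
No pair sums to 59


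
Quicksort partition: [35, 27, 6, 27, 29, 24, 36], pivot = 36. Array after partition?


Elements <= 36 go left of pivot.
Result: [35, 27, 6, 27, 29, 24, 36], pivot at index 6


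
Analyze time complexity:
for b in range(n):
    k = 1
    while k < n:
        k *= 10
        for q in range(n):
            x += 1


Per nesting level: O(n) * O(log n) * O(n) = O(n^2 log n)
Complexity: O(n^2 log n)


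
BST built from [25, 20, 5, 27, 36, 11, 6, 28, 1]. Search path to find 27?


BST root = 25
Search for 27: compare at each node
Path: [25, 27]


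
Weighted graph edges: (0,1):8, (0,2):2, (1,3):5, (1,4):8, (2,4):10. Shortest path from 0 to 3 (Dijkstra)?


Dijkstra from 0:
Distances: {0: 0, 1: 8, 2: 2, 3: 13, 4: 12}
Shortest distance to 3 = 13, path = [0, 1, 3]


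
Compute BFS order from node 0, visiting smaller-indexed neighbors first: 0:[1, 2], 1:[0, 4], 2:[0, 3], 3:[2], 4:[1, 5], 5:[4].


BFS queue: start with [0]
Visit order: [0, 1, 2, 4, 3, 5]


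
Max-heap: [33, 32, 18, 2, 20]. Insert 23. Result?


Append 23: [33, 32, 18, 2, 20, 23]
Bubble up: swap idx 5(23) with idx 2(18)
Result: [33, 32, 23, 2, 20, 18]


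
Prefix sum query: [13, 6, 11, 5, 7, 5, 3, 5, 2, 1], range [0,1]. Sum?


Prefix sums: [0, 13, 19, 30, 35, 42, 47, 50, 55, 57, 58]
Sum[0..1] = prefix[2] - prefix[0] = 19 - 0 = 19


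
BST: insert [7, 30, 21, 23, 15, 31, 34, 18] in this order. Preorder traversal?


Root = 7; build tree by BST insertion.
Preorder traversal: [7, 30, 21, 15, 18, 23, 31, 34]


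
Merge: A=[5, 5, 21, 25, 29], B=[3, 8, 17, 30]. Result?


Compare heads, take smaller each step.
Merged: [3, 5, 5, 8, 17, 21, 25, 29, 30]


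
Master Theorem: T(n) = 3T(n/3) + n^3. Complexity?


a=3, b=3, c=3. log_3(3)=1 < c=3. Case 3: O(n^c) = O(n^3)
Complexity: O(n^3)


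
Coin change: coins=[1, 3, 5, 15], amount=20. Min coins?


dp[0]=0; dp[i]=1+min(dp[i-c] for c in coins)
...dp[15]=1, dp[16]=2, dp[17]=3, dp[18]=2, dp[19]=3, dp[20]=2
Minimum coins for 20 = 2


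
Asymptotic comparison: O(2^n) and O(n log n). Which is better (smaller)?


linearithmic grows slower than exponential
O(n log n) is asymptotically smaller; O(2^n) grows faster


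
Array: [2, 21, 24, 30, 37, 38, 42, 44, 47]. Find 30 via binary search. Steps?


Search for 30:
[0,8] mid=4 arr[4]=37
[0,3] mid=1 arr[1]=21
[2,3] mid=2 arr[2]=24
[3,3] mid=3 arr[3]=30
Total: 4 comparisons


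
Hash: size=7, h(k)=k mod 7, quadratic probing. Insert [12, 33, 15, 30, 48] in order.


Insertions: 12->slot 5; 33->slot 6; 15->slot 1; 30->slot 2; 48->slot 0
Table: [48, 15, 30, None, None, 12, 33]


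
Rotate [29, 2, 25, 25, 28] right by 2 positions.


Right rotate by 2: [25, 28, 29, 2, 25]


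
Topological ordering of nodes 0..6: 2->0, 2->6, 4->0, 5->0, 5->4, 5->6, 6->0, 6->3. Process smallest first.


Kahn's algorithm, process smallest node first
Order: [1, 2, 5, 4, 6, 0, 3]


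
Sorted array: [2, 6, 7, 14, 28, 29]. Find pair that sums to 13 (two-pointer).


Two pointers: lo=0, hi=5
Found pair: (6, 7) summing to 13


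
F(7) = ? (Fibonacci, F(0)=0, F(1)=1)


F(n)=F(n-1)+F(n-2)
...F(5)=5, F(6)=8, F(7)=13


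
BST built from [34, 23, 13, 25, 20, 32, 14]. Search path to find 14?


BST root = 34
Search for 14: compare at each node
Path: [34, 23, 13, 20, 14]


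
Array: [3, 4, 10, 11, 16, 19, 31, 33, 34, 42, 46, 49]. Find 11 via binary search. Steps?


Search for 11:
[0,11] mid=5 arr[5]=19
[0,4] mid=2 arr[2]=10
[3,4] mid=3 arr[3]=11
Total: 3 comparisons


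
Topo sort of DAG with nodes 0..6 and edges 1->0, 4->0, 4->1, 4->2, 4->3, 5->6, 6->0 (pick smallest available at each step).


Kahn's algorithm, process smallest node first
Order: [4, 1, 2, 3, 5, 6, 0]


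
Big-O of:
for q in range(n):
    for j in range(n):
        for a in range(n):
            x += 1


Per nesting level: O(n) * O(n) * O(n) = O(n^3)
Complexity: O(n^3)


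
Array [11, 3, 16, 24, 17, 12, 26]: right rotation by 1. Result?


Right rotate by 1: [26, 11, 3, 16, 24, 17, 12]


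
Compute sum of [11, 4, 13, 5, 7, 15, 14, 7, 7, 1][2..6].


Prefix sums: [0, 11, 15, 28, 33, 40, 55, 69, 76, 83, 84]
Sum[2..6] = prefix[7] - prefix[2] = 69 - 15 = 54


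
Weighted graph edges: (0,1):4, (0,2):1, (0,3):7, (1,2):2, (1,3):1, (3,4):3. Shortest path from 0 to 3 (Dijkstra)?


Dijkstra from 0:
Distances: {0: 0, 1: 3, 2: 1, 3: 4, 4: 7}
Shortest distance to 3 = 4, path = [0, 2, 1, 3]


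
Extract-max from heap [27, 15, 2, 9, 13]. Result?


Max = 27
Replace root with last, heapify down
Resulting heap: [15, 13, 2, 9]


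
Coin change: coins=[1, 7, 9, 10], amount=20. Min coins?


dp[0]=0; dp[i]=1+min(dp[i-c] for c in coins)
...dp[15]=3, dp[16]=2, dp[17]=2, dp[18]=2, dp[19]=2, dp[20]=2
Minimum coins for 20 = 2


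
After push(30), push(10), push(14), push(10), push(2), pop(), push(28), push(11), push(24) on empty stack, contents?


push(30) -> [30]
push(10) -> [30, 10]
push(14) -> [30, 10, 14]
push(10) -> [30, 10, 14, 10]
push(2) -> [30, 10, 14, 10, 2]
pop() returns 2 -> [30, 10, 14, 10]
push(28) -> [30, 10, 14, 10, 28]
push(11) -> [30, 10, 14, 10, 28, 11]
push(24) -> [30, 10, 14, 10, 28, 11, 24]
Final stack (bottom to top): [30, 10, 14, 10, 28, 11, 24]


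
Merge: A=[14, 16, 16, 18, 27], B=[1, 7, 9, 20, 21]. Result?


Compare heads, take smaller each step.
Merged: [1, 7, 9, 14, 16, 16, 18, 20, 21, 27]


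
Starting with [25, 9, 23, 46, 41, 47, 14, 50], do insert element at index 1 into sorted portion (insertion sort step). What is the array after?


After one pass: [9, 25, 23, 46, 41, 47, 14, 50]


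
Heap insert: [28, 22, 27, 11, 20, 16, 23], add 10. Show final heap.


Append 10: [28, 22, 27, 11, 20, 16, 23, 10]
Bubble up: no swaps needed
Result: [28, 22, 27, 11, 20, 16, 23, 10]


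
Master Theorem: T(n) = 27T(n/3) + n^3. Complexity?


a=27, b=3, c=3. log_3(27)=3 = c=3. Case 2: O(n^c log n) = O(n^3 log n)
Complexity: O(n^3 log n)


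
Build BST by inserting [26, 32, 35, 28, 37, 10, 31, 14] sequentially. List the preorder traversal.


Root = 26; build tree by BST insertion.
Preorder traversal: [26, 10, 14, 32, 28, 31, 35, 37]


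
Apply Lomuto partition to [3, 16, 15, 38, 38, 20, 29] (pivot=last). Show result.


Elements <= 29 go left of pivot.
Result: [3, 16, 15, 20, 29, 38, 38], pivot at index 4


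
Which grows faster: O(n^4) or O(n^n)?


quartic grows slower than n^n
O(n^4) is asymptotically smaller; O(n^n) grows faster


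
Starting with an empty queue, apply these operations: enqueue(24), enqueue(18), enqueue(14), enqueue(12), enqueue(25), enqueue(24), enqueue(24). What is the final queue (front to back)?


enqueue(24) -> [24]
enqueue(18) -> [24, 18]
enqueue(14) -> [24, 18, 14]
enqueue(12) -> [24, 18, 14, 12]
enqueue(25) -> [24, 18, 14, 12, 25]
enqueue(24) -> [24, 18, 14, 12, 25, 24]
enqueue(24) -> [24, 18, 14, 12, 25, 24, 24]
Final queue (front to back): [24, 18, 14, 12, 25, 24, 24]


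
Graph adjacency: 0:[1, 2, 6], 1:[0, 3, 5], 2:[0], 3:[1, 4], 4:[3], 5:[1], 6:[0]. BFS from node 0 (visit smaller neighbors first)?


BFS queue: start with [0]
Visit order: [0, 1, 2, 6, 3, 5, 4]


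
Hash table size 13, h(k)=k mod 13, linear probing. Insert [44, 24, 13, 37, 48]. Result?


Insertions: 44->slot 5; 24->slot 11; 13->slot 0; 37->slot 12; 48->slot 9
Table: [13, None, None, None, None, 44, None, None, None, 48, None, 24, 37]


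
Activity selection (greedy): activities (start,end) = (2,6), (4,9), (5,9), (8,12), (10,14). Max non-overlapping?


Greedy: pick earliest-ending, then skip overlaps.
Selected (2 activities): [(2, 6), (8, 12)]


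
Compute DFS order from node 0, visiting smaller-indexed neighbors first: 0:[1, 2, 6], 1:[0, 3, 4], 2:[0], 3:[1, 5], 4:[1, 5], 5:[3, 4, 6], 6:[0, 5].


DFS stack-based: start with [0]
Visit order: [0, 1, 3, 5, 4, 6, 2]


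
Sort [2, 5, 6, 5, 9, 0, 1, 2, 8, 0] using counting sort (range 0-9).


Count array: [2, 1, 2, 0, 0, 2, 1, 0, 1, 1]
Reconstruct: [0, 0, 1, 2, 2, 5, 5, 6, 8, 9]


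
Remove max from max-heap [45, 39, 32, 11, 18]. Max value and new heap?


Max = 45
Replace root with last, heapify down
Resulting heap: [39, 18, 32, 11]


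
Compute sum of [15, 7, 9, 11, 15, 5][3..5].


Prefix sums: [0, 15, 22, 31, 42, 57, 62]
Sum[3..5] = prefix[6] - prefix[3] = 62 - 31 = 31


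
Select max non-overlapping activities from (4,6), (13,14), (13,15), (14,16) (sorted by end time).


Greedy: pick earliest-ending, then skip overlaps.
Selected (3 activities): [(4, 6), (13, 14), (14, 16)]


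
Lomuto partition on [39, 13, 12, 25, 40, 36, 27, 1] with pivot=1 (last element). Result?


Elements <= 1 go left of pivot.
Result: [1, 13, 12, 25, 40, 36, 27, 39], pivot at index 0


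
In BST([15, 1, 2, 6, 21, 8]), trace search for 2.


BST root = 15
Search for 2: compare at each node
Path: [15, 1, 2]


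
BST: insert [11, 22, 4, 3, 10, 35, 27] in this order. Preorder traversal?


Root = 11; build tree by BST insertion.
Preorder traversal: [11, 4, 3, 10, 22, 35, 27]


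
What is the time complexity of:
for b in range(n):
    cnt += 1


Per nesting level: O(n) = O(n)
Complexity: O(n)


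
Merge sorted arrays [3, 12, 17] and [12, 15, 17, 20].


Compare heads, take smaller each step.
Merged: [3, 12, 12, 15, 17, 17, 20]


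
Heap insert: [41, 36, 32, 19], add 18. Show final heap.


Append 18: [41, 36, 32, 19, 18]
Bubble up: no swaps needed
Result: [41, 36, 32, 19, 18]


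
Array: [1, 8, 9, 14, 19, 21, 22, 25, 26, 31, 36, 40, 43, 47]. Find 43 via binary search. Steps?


Search for 43:
[0,13] mid=6 arr[6]=22
[7,13] mid=10 arr[10]=36
[11,13] mid=12 arr[12]=43
Total: 3 comparisons


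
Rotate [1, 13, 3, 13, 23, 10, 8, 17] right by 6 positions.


Right rotate by 6: [3, 13, 23, 10, 8, 17, 1, 13]


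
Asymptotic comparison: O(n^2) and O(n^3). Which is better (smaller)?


quadratic grows slower than cubic
O(n^2) is asymptotically smaller; O(n^3) grows faster


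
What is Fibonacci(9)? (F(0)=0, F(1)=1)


F(n)=F(n-1)+F(n-2)
...F(7)=13, F(8)=21, F(9)=34


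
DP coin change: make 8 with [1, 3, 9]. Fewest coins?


dp[0]=0; dp[i]=1+min(dp[i-c] for c in coins)
...dp[3]=1, dp[4]=2, dp[5]=3, dp[6]=2, dp[7]=3, dp[8]=4
Minimum coins for 8 = 4


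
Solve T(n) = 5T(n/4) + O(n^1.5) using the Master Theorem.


a=5, b=4, c=1.5. log_4(5)=1.161 < c=1.5. Case 3: O(n^c) = O(n^1.500)
Complexity: O(n^1.500)


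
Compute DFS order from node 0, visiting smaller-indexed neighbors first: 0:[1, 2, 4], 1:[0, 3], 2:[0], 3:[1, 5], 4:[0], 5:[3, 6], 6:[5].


DFS stack-based: start with [0]
Visit order: [0, 1, 3, 5, 6, 2, 4]


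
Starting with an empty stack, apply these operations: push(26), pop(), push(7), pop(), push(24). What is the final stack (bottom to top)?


push(26) -> [26]
pop() returns 26 -> []
push(7) -> [7]
pop() returns 7 -> []
push(24) -> [24]
Final stack (bottom to top): [24]


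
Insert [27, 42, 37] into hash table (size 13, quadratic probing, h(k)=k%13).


Insertions: 27->slot 1; 42->slot 3; 37->slot 11
Table: [None, 27, None, 42, None, None, None, None, None, None, None, 37, None]


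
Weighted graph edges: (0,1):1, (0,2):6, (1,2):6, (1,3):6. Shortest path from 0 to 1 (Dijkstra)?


Dijkstra from 0:
Distances: {0: 0, 1: 1, 2: 6, 3: 7}
Shortest distance to 1 = 1, path = [0, 1]


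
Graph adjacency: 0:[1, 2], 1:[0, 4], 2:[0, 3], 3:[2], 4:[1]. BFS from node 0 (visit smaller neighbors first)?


BFS queue: start with [0]
Visit order: [0, 1, 2, 4, 3]


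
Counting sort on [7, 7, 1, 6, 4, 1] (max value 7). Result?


Count array: [0, 2, 0, 0, 1, 0, 1, 2]
Reconstruct: [1, 1, 4, 6, 7, 7]


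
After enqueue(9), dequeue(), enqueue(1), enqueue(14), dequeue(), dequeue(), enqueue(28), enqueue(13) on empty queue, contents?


enqueue(9) -> [9]
dequeue() returns 9 -> []
enqueue(1) -> [1]
enqueue(14) -> [1, 14]
dequeue() returns 1 -> [14]
dequeue() returns 14 -> []
enqueue(28) -> [28]
enqueue(13) -> [28, 13]
Final queue (front to back): [28, 13]


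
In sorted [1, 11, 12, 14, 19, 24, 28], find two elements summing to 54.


Two pointers: lo=0, hi=6
No pair sums to 54


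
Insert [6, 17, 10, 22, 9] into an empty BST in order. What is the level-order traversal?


Root = 6; build tree by BST insertion.
Level-Order traversal: [6, 17, 10, 22, 9]


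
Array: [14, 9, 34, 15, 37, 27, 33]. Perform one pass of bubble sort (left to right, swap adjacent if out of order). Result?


After one pass: [9, 14, 15, 34, 27, 33, 37]


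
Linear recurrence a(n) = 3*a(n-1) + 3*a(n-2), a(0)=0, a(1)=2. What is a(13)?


Build bottom-up:
...a(11)=1015254, a(12)=3849120, a(13)=3*3849120+3*1015254=14593122


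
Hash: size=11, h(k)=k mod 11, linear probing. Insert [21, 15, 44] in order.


Insertions: 21->slot 10; 15->slot 4; 44->slot 0
Table: [44, None, None, None, 15, None, None, None, None, None, 21]


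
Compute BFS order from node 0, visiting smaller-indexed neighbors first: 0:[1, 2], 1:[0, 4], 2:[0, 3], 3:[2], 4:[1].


BFS queue: start with [0]
Visit order: [0, 1, 2, 4, 3]


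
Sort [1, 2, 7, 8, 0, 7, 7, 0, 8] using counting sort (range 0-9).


Count array: [2, 1, 1, 0, 0, 0, 0, 3, 2, 0]
Reconstruct: [0, 0, 1, 2, 7, 7, 7, 8, 8]


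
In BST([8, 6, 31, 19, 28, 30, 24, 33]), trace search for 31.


BST root = 8
Search for 31: compare at each node
Path: [8, 31]


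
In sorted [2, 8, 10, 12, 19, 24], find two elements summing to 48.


Two pointers: lo=0, hi=5
No pair sums to 48


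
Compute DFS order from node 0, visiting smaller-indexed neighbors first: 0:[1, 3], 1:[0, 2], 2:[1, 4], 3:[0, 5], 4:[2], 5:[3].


DFS stack-based: start with [0]
Visit order: [0, 1, 2, 4, 3, 5]


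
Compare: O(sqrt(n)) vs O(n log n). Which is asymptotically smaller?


sublinear grows slower than linearithmic
O(sqrt(n)) is asymptotically smaller; O(n log n) grows faster


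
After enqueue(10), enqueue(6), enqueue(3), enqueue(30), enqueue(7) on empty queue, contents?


enqueue(10) -> [10]
enqueue(6) -> [10, 6]
enqueue(3) -> [10, 6, 3]
enqueue(30) -> [10, 6, 3, 30]
enqueue(7) -> [10, 6, 3, 30, 7]
Final queue (front to back): [10, 6, 3, 30, 7]


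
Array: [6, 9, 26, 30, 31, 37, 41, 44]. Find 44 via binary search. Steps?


Search for 44:
[0,7] mid=3 arr[3]=30
[4,7] mid=5 arr[5]=37
[6,7] mid=6 arr[6]=41
[7,7] mid=7 arr[7]=44
Total: 4 comparisons


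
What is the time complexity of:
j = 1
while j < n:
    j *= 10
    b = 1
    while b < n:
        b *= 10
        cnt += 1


Per nesting level: O(log n) * O(log n) = O((log n)^2)
Complexity: O((log n)^2)


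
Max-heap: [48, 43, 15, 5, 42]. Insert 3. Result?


Append 3: [48, 43, 15, 5, 42, 3]
Bubble up: no swaps needed
Result: [48, 43, 15, 5, 42, 3]


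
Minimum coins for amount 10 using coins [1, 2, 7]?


dp[0]=0; dp[i]=1+min(dp[i-c] for c in coins)
...dp[5]=3, dp[6]=3, dp[7]=1, dp[8]=2, dp[9]=2, dp[10]=3
Minimum coins for 10 = 3


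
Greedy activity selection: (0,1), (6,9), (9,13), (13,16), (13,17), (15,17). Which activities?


Greedy: pick earliest-ending, then skip overlaps.
Selected (4 activities): [(0, 1), (6, 9), (9, 13), (13, 16)]


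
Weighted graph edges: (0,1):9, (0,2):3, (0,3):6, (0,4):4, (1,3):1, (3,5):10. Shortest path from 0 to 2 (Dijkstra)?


Dijkstra from 0:
Distances: {0: 0, 1: 7, 2: 3, 3: 6, 4: 4, 5: 16}
Shortest distance to 2 = 3, path = [0, 2]


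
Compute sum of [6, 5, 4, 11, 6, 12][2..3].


Prefix sums: [0, 6, 11, 15, 26, 32, 44]
Sum[2..3] = prefix[4] - prefix[2] = 26 - 11 = 15


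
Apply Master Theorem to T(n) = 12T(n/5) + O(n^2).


a=12, b=5, c=2. log_5(12)=1.544 < c=2. Case 3: O(n^c) = O(n^2)
Complexity: O(n^2)


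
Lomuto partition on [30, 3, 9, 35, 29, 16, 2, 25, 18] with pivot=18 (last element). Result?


Elements <= 18 go left of pivot.
Result: [3, 9, 16, 2, 18, 30, 35, 25, 29], pivot at index 4


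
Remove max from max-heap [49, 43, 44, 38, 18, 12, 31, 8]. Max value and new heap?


Max = 49
Replace root with last, heapify down
Resulting heap: [44, 43, 31, 38, 18, 12, 8]


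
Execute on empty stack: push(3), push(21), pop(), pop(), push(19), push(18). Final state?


push(3) -> [3]
push(21) -> [3, 21]
pop() returns 21 -> [3]
pop() returns 3 -> []
push(19) -> [19]
push(18) -> [19, 18]
Final stack (bottom to top): [19, 18]


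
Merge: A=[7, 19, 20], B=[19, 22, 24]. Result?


Compare heads, take smaller each step.
Merged: [7, 19, 19, 20, 22, 24]


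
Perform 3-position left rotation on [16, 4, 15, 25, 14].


Left rotate by 3: [25, 14, 16, 4, 15]


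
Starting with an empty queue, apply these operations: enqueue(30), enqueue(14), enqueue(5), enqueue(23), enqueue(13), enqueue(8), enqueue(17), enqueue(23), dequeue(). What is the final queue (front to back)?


enqueue(30) -> [30]
enqueue(14) -> [30, 14]
enqueue(5) -> [30, 14, 5]
enqueue(23) -> [30, 14, 5, 23]
enqueue(13) -> [30, 14, 5, 23, 13]
enqueue(8) -> [30, 14, 5, 23, 13, 8]
enqueue(17) -> [30, 14, 5, 23, 13, 8, 17]
enqueue(23) -> [30, 14, 5, 23, 13, 8, 17, 23]
dequeue() returns 30 -> [14, 5, 23, 13, 8, 17, 23]
Final queue (front to back): [14, 5, 23, 13, 8, 17, 23]


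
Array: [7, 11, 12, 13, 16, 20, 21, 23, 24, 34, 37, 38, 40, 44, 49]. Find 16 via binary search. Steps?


Search for 16:
[0,14] mid=7 arr[7]=23
[0,6] mid=3 arr[3]=13
[4,6] mid=5 arr[5]=20
[4,4] mid=4 arr[4]=16
Total: 4 comparisons


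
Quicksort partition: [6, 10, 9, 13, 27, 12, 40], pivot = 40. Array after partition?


Elements <= 40 go left of pivot.
Result: [6, 10, 9, 13, 27, 12, 40], pivot at index 6


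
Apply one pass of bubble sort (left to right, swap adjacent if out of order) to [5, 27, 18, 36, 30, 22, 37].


After one pass: [5, 18, 27, 30, 22, 36, 37]


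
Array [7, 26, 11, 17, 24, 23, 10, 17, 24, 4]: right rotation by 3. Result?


Right rotate by 3: [17, 24, 4, 7, 26, 11, 17, 24, 23, 10]


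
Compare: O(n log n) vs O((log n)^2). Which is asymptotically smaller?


polylogarithmic grows slower than linearithmic
O((log n)^2) is asymptotically smaller; O(n log n) grows faster


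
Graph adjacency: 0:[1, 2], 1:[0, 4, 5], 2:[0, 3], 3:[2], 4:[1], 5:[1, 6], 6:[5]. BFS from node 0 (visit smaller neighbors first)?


BFS queue: start with [0]
Visit order: [0, 1, 2, 4, 5, 3, 6]


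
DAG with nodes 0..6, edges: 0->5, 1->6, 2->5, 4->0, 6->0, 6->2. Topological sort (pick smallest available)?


Kahn's algorithm, process smallest node first
Order: [1, 3, 4, 6, 0, 2, 5]


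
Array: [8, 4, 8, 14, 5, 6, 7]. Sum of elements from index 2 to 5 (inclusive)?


Prefix sums: [0, 8, 12, 20, 34, 39, 45, 52]
Sum[2..5] = prefix[6] - prefix[2] = 45 - 12 = 33


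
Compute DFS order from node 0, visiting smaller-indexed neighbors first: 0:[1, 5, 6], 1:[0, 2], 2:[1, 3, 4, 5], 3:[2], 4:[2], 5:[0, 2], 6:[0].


DFS stack-based: start with [0]
Visit order: [0, 1, 2, 3, 4, 5, 6]


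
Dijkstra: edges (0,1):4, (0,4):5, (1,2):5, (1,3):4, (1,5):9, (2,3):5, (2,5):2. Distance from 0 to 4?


Dijkstra from 0:
Distances: {0: 0, 1: 4, 2: 9, 3: 8, 4: 5, 5: 11}
Shortest distance to 4 = 5, path = [0, 4]


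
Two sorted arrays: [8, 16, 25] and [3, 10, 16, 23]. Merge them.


Compare heads, take smaller each step.
Merged: [3, 8, 10, 16, 16, 23, 25]


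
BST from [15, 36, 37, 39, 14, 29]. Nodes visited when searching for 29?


BST root = 15
Search for 29: compare at each node
Path: [15, 36, 29]


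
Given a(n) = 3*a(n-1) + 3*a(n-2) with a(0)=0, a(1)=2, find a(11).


Build bottom-up:
...a(9)=70632, a(10)=267786, a(11)=3*267786+3*70632=1015254


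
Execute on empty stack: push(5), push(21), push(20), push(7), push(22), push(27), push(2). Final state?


push(5) -> [5]
push(21) -> [5, 21]
push(20) -> [5, 21, 20]
push(7) -> [5, 21, 20, 7]
push(22) -> [5, 21, 20, 7, 22]
push(27) -> [5, 21, 20, 7, 22, 27]
push(2) -> [5, 21, 20, 7, 22, 27, 2]
Final stack (bottom to top): [5, 21, 20, 7, 22, 27, 2]


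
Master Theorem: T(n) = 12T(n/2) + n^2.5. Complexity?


a=12, b=2, c=2.5. log_2(12)=3.585 > c=2.5. Case 1: O(n^log_b(a)) = O(n^3.585)
Complexity: O(n^3.585)


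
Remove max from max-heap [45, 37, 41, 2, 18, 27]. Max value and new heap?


Max = 45
Replace root with last, heapify down
Resulting heap: [41, 37, 27, 2, 18]


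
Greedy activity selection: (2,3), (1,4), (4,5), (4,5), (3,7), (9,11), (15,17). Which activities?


Greedy: pick earliest-ending, then skip overlaps.
Selected (4 activities): [(2, 3), (4, 5), (9, 11), (15, 17)]


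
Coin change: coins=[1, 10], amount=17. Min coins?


dp[0]=0; dp[i]=1+min(dp[i-c] for c in coins)
...dp[12]=3, dp[13]=4, dp[14]=5, dp[15]=6, dp[16]=7, dp[17]=8
Minimum coins for 17 = 8


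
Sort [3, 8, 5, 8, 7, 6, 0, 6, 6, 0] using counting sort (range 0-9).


Count array: [2, 0, 0, 1, 0, 1, 3, 1, 2, 0]
Reconstruct: [0, 0, 3, 5, 6, 6, 6, 7, 8, 8]


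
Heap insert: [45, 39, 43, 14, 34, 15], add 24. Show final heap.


Append 24: [45, 39, 43, 14, 34, 15, 24]
Bubble up: no swaps needed
Result: [45, 39, 43, 14, 34, 15, 24]


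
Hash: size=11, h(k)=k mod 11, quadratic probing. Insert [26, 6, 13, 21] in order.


Insertions: 26->slot 4; 6->slot 6; 13->slot 2; 21->slot 10
Table: [None, None, 13, None, 26, None, 6, None, None, None, 21]


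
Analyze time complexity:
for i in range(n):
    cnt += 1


Per nesting level: O(n) = O(n)
Complexity: O(n)


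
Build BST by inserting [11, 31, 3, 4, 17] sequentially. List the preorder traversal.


Root = 11; build tree by BST insertion.
Preorder traversal: [11, 3, 4, 31, 17]


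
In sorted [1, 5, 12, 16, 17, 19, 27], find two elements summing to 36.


Two pointers: lo=0, hi=6
Found pair: (17, 19) summing to 36


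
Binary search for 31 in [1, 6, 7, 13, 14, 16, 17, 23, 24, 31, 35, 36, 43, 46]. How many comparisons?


Search for 31:
[0,13] mid=6 arr[6]=17
[7,13] mid=10 arr[10]=35
[7,9] mid=8 arr[8]=24
[9,9] mid=9 arr[9]=31
Total: 4 comparisons


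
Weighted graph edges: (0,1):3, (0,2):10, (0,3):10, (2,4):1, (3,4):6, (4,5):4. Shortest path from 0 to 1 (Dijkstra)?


Dijkstra from 0:
Distances: {0: 0, 1: 3, 2: 10, 3: 10, 4: 11, 5: 15}
Shortest distance to 1 = 3, path = [0, 1]


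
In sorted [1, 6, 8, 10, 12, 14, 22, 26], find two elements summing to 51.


Two pointers: lo=0, hi=7
No pair sums to 51


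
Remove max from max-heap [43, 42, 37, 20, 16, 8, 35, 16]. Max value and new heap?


Max = 43
Replace root with last, heapify down
Resulting heap: [42, 20, 37, 16, 16, 8, 35]


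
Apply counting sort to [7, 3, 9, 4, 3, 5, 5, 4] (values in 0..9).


Count array: [0, 0, 0, 2, 2, 2, 0, 1, 0, 1]
Reconstruct: [3, 3, 4, 4, 5, 5, 7, 9]


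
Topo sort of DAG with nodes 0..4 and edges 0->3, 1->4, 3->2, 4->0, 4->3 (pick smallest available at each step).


Kahn's algorithm, process smallest node first
Order: [1, 4, 0, 3, 2]


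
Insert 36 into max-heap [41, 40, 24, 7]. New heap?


Append 36: [41, 40, 24, 7, 36]
Bubble up: no swaps needed
Result: [41, 40, 24, 7, 36]


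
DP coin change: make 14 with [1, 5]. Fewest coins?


dp[0]=0; dp[i]=1+min(dp[i-c] for c in coins)
...dp[9]=5, dp[10]=2, dp[11]=3, dp[12]=4, dp[13]=5, dp[14]=6
Minimum coins for 14 = 6


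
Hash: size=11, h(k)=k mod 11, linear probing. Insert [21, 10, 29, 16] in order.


Insertions: 21->slot 10; 10->slot 0; 29->slot 7; 16->slot 5
Table: [10, None, None, None, None, 16, None, 29, None, None, 21]


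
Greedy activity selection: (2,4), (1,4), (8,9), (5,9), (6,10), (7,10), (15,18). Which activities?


Greedy: pick earliest-ending, then skip overlaps.
Selected (3 activities): [(2, 4), (8, 9), (15, 18)]


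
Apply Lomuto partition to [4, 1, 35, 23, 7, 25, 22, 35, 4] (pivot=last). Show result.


Elements <= 4 go left of pivot.
Result: [4, 1, 4, 23, 7, 25, 22, 35, 35], pivot at index 2


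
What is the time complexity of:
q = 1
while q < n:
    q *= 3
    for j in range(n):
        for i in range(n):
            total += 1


Per nesting level: O(log n) * O(n) * O(n) = O(n^2 log n)
Complexity: O(n^2 log n)


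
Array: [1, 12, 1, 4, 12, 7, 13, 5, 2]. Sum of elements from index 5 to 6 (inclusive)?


Prefix sums: [0, 1, 13, 14, 18, 30, 37, 50, 55, 57]
Sum[5..6] = prefix[7] - prefix[5] = 50 - 30 = 20


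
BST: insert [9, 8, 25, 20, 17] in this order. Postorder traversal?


Root = 9; build tree by BST insertion.
Postorder traversal: [8, 17, 20, 25, 9]


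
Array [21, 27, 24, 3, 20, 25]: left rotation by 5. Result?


Left rotate by 5: [25, 21, 27, 24, 3, 20]


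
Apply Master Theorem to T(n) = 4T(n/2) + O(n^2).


a=4, b=2, c=2. log_2(4)=2 = c=2. Case 2: O(n^c log n) = O(n^2 log n)
Complexity: O(n^2 log n)


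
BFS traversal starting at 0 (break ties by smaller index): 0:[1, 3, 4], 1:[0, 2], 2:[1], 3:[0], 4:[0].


BFS queue: start with [0]
Visit order: [0, 1, 3, 4, 2]


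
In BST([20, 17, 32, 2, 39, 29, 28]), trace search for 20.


BST root = 20
Search for 20: compare at each node
Path: [20]


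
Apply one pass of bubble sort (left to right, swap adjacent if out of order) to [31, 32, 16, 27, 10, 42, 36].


After one pass: [31, 16, 27, 10, 32, 36, 42]


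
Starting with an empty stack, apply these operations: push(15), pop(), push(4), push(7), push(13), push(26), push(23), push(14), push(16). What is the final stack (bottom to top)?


push(15) -> [15]
pop() returns 15 -> []
push(4) -> [4]
push(7) -> [4, 7]
push(13) -> [4, 7, 13]
push(26) -> [4, 7, 13, 26]
push(23) -> [4, 7, 13, 26, 23]
push(14) -> [4, 7, 13, 26, 23, 14]
push(16) -> [4, 7, 13, 26, 23, 14, 16]
Final stack (bottom to top): [4, 7, 13, 26, 23, 14, 16]


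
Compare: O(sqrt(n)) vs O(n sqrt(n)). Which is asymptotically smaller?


sublinear grows slower than n^1.5
O(sqrt(n)) is asymptotically smaller; O(n sqrt(n)) grows faster


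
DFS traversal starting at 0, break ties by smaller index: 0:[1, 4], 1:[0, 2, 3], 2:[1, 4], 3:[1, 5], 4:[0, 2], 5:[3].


DFS stack-based: start with [0]
Visit order: [0, 1, 2, 4, 3, 5]


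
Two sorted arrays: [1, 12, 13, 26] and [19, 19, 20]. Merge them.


Compare heads, take smaller each step.
Merged: [1, 12, 13, 19, 19, 20, 26]


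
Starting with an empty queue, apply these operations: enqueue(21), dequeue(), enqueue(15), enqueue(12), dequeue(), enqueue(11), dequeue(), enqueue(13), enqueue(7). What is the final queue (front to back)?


enqueue(21) -> [21]
dequeue() returns 21 -> []
enqueue(15) -> [15]
enqueue(12) -> [15, 12]
dequeue() returns 15 -> [12]
enqueue(11) -> [12, 11]
dequeue() returns 12 -> [11]
enqueue(13) -> [11, 13]
enqueue(7) -> [11, 13, 7]
Final queue (front to back): [11, 13, 7]


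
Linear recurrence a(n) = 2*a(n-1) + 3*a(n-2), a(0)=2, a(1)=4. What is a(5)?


Build bottom-up:
...a(3)=40, a(4)=122, a(5)=2*122+3*40=364


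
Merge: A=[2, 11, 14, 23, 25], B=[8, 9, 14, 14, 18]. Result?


Compare heads, take smaller each step.
Merged: [2, 8, 9, 11, 14, 14, 14, 18, 23, 25]


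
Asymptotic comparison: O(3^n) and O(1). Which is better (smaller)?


constant grows slower than exponential (base 3)
O(1) is asymptotically smaller; O(3^n) grows faster


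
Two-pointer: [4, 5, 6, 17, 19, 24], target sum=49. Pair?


Two pointers: lo=0, hi=5
No pair sums to 49


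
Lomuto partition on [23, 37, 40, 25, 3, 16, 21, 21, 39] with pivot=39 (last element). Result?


Elements <= 39 go left of pivot.
Result: [23, 37, 25, 3, 16, 21, 21, 39, 40], pivot at index 7


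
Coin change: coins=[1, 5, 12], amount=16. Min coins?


dp[0]=0; dp[i]=1+min(dp[i-c] for c in coins)
...dp[11]=3, dp[12]=1, dp[13]=2, dp[14]=3, dp[15]=3, dp[16]=4
Minimum coins for 16 = 4


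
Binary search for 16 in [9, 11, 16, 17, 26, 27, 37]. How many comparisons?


Search for 16:
[0,6] mid=3 arr[3]=17
[0,2] mid=1 arr[1]=11
[2,2] mid=2 arr[2]=16
Total: 3 comparisons


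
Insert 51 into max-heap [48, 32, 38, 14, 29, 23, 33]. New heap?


Append 51: [48, 32, 38, 14, 29, 23, 33, 51]
Bubble up: swap idx 7(51) with idx 3(14); swap idx 3(51) with idx 1(32); swap idx 1(51) with idx 0(48)
Result: [51, 48, 38, 32, 29, 23, 33, 14]


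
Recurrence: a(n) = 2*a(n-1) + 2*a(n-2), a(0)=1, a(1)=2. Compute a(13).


Build bottom-up:
...a(11)=49920, a(12)=136384, a(13)=2*136384+2*49920=372608


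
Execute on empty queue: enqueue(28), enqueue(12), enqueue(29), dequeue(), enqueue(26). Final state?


enqueue(28) -> [28]
enqueue(12) -> [28, 12]
enqueue(29) -> [28, 12, 29]
dequeue() returns 28 -> [12, 29]
enqueue(26) -> [12, 29, 26]
Final queue (front to back): [12, 29, 26]


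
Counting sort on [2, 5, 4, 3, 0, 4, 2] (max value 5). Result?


Count array: [1, 0, 2, 1, 2, 1]
Reconstruct: [0, 2, 2, 3, 4, 4, 5]


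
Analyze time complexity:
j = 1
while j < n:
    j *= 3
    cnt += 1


Per nesting level: O(log n) = O(log n)
Complexity: O(log n)


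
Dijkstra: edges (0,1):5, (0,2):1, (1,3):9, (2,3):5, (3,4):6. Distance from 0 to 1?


Dijkstra from 0:
Distances: {0: 0, 1: 5, 2: 1, 3: 6, 4: 12}
Shortest distance to 1 = 5, path = [0, 1]


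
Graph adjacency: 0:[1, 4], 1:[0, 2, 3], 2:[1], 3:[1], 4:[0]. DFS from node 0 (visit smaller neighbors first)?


DFS stack-based: start with [0]
Visit order: [0, 1, 2, 3, 4]


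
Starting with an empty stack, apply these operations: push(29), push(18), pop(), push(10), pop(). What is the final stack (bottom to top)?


push(29) -> [29]
push(18) -> [29, 18]
pop() returns 18 -> [29]
push(10) -> [29, 10]
pop() returns 10 -> [29]
Final stack (bottom to top): [29]


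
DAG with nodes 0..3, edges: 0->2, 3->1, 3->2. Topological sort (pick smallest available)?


Kahn's algorithm, process smallest node first
Order: [0, 3, 1, 2]


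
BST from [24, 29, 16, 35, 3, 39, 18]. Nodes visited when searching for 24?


BST root = 24
Search for 24: compare at each node
Path: [24]


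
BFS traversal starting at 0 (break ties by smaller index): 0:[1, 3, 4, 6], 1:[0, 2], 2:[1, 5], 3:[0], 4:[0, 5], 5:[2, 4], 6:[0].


BFS queue: start with [0]
Visit order: [0, 1, 3, 4, 6, 2, 5]


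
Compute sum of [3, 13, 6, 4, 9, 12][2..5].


Prefix sums: [0, 3, 16, 22, 26, 35, 47]
Sum[2..5] = prefix[6] - prefix[2] = 47 - 16 = 31


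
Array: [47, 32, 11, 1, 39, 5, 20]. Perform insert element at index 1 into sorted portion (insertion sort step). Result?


After one pass: [32, 47, 11, 1, 39, 5, 20]


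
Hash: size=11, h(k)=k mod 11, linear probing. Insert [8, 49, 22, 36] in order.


Insertions: 8->slot 8; 49->slot 5; 22->slot 0; 36->slot 3
Table: [22, None, None, 36, None, 49, None, None, 8, None, None]


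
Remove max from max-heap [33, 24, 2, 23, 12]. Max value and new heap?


Max = 33
Replace root with last, heapify down
Resulting heap: [24, 23, 2, 12]


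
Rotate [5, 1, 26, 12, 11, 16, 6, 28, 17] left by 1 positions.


Left rotate by 1: [1, 26, 12, 11, 16, 6, 28, 17, 5]


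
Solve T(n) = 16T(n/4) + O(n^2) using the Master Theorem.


a=16, b=4, c=2. log_4(16)=2 = c=2. Case 2: O(n^c log n) = O(n^2 log n)
Complexity: O(n^2 log n)


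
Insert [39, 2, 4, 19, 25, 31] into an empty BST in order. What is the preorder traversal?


Root = 39; build tree by BST insertion.
Preorder traversal: [39, 2, 4, 19, 25, 31]


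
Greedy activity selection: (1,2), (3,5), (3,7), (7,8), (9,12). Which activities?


Greedy: pick earliest-ending, then skip overlaps.
Selected (4 activities): [(1, 2), (3, 5), (7, 8), (9, 12)]


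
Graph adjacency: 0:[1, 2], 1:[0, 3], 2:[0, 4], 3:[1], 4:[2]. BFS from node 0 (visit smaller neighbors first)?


BFS queue: start with [0]
Visit order: [0, 1, 2, 3, 4]


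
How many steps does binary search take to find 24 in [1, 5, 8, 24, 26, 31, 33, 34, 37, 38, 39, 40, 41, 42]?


Search for 24:
[0,13] mid=6 arr[6]=33
[0,5] mid=2 arr[2]=8
[3,5] mid=4 arr[4]=26
[3,3] mid=3 arr[3]=24
Total: 4 comparisons


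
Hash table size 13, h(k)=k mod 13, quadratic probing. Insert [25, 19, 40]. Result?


Insertions: 25->slot 12; 19->slot 6; 40->slot 1
Table: [None, 40, None, None, None, None, 19, None, None, None, None, None, 25]


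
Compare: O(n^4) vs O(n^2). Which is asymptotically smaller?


quadratic grows slower than quartic
O(n^2) is asymptotically smaller; O(n^4) grows faster


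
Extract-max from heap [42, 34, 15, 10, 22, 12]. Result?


Max = 42
Replace root with last, heapify down
Resulting heap: [34, 22, 15, 10, 12]


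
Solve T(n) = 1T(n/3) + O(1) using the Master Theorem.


a=1, b=3, c=0. log_3(1)=0 = c=0. Case 2: O(n^c log n) = O(log n)
Complexity: O(log n)


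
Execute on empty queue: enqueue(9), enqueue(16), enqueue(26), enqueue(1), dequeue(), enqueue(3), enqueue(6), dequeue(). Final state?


enqueue(9) -> [9]
enqueue(16) -> [9, 16]
enqueue(26) -> [9, 16, 26]
enqueue(1) -> [9, 16, 26, 1]
dequeue() returns 9 -> [16, 26, 1]
enqueue(3) -> [16, 26, 1, 3]
enqueue(6) -> [16, 26, 1, 3, 6]
dequeue() returns 16 -> [26, 1, 3, 6]
Final queue (front to back): [26, 1, 3, 6]


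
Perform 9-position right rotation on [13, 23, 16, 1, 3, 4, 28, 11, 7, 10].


Right rotate by 9: [23, 16, 1, 3, 4, 28, 11, 7, 10, 13]


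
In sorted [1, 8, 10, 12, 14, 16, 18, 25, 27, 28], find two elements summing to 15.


Two pointers: lo=0, hi=9
Found pair: (1, 14) summing to 15


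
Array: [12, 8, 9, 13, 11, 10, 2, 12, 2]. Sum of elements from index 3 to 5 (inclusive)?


Prefix sums: [0, 12, 20, 29, 42, 53, 63, 65, 77, 79]
Sum[3..5] = prefix[6] - prefix[3] = 63 - 29 = 34


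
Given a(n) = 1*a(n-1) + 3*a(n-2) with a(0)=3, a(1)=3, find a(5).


Build bottom-up:
...a(3)=21, a(4)=57, a(5)=1*57+3*21=120


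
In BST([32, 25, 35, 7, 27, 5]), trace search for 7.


BST root = 32
Search for 7: compare at each node
Path: [32, 25, 7]


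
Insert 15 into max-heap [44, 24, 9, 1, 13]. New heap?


Append 15: [44, 24, 9, 1, 13, 15]
Bubble up: swap idx 5(15) with idx 2(9)
Result: [44, 24, 15, 1, 13, 9]


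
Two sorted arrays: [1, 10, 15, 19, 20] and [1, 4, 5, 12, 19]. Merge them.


Compare heads, take smaller each step.
Merged: [1, 1, 4, 5, 10, 12, 15, 19, 19, 20]


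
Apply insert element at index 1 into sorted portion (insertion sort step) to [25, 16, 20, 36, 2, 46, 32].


After one pass: [16, 25, 20, 36, 2, 46, 32]


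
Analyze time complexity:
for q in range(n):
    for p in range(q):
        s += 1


Per nesting level: O(n) * O(n) [triangular over q] = O(n^2)
Complexity: O(n^2)


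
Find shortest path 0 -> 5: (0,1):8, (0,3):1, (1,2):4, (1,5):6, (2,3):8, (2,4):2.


Dijkstra from 0:
Distances: {0: 0, 1: 8, 2: 9, 3: 1, 4: 11, 5: 14}
Shortest distance to 5 = 14, path = [0, 1, 5]


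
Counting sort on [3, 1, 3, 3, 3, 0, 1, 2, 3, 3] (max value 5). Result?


Count array: [1, 2, 1, 6, 0, 0]
Reconstruct: [0, 1, 1, 2, 3, 3, 3, 3, 3, 3]


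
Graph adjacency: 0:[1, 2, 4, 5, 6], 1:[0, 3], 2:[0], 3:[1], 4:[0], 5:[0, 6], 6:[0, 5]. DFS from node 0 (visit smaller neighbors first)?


DFS stack-based: start with [0]
Visit order: [0, 1, 3, 2, 4, 5, 6]


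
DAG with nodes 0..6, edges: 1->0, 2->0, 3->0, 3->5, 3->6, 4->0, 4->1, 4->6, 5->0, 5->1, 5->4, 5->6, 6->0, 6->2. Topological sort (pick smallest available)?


Kahn's algorithm, process smallest node first
Order: [3, 5, 4, 1, 6, 2, 0]


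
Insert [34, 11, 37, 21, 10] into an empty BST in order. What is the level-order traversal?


Root = 34; build tree by BST insertion.
Level-Order traversal: [34, 11, 37, 10, 21]


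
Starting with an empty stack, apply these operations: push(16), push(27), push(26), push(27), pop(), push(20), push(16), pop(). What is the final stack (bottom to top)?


push(16) -> [16]
push(27) -> [16, 27]
push(26) -> [16, 27, 26]
push(27) -> [16, 27, 26, 27]
pop() returns 27 -> [16, 27, 26]
push(20) -> [16, 27, 26, 20]
push(16) -> [16, 27, 26, 20, 16]
pop() returns 16 -> [16, 27, 26, 20]
Final stack (bottom to top): [16, 27, 26, 20]


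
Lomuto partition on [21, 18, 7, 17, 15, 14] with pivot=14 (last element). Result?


Elements <= 14 go left of pivot.
Result: [7, 14, 21, 17, 15, 18], pivot at index 1


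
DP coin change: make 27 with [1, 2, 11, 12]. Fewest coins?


dp[0]=0; dp[i]=1+min(dp[i-c] for c in coins)
...dp[22]=2, dp[23]=2, dp[24]=2, dp[25]=3, dp[26]=3, dp[27]=4
Minimum coins for 27 = 4


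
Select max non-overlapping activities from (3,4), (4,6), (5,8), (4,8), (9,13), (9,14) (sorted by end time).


Greedy: pick earliest-ending, then skip overlaps.
Selected (3 activities): [(3, 4), (4, 6), (9, 13)]


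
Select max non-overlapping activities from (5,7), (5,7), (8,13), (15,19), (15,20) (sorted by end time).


Greedy: pick earliest-ending, then skip overlaps.
Selected (3 activities): [(5, 7), (8, 13), (15, 19)]


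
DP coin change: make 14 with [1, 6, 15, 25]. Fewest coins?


dp[0]=0; dp[i]=1+min(dp[i-c] for c in coins)
...dp[9]=4, dp[10]=5, dp[11]=6, dp[12]=2, dp[13]=3, dp[14]=4
Minimum coins for 14 = 4


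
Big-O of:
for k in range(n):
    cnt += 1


Per nesting level: O(n) = O(n)
Complexity: O(n)


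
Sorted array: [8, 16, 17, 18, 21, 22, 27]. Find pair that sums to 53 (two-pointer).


Two pointers: lo=0, hi=6
No pair sums to 53


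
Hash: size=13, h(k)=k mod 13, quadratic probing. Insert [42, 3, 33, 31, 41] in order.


Insertions: 42->slot 3; 3->slot 4; 33->slot 7; 31->slot 5; 41->slot 2
Table: [None, None, 41, 42, 3, 31, None, 33, None, None, None, None, None]


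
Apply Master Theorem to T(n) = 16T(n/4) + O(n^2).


a=16, b=4, c=2. log_4(16)=2 = c=2. Case 2: O(n^c log n) = O(n^2 log n)
Complexity: O(n^2 log n)


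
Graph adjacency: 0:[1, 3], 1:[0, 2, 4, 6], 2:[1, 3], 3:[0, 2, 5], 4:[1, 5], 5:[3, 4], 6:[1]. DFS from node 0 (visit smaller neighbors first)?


DFS stack-based: start with [0]
Visit order: [0, 1, 2, 3, 5, 4, 6]


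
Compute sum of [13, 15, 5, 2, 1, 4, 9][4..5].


Prefix sums: [0, 13, 28, 33, 35, 36, 40, 49]
Sum[4..5] = prefix[6] - prefix[4] = 40 - 35 = 5


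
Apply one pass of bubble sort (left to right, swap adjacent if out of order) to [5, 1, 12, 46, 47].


After one pass: [1, 5, 12, 46, 47]


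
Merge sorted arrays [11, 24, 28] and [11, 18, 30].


Compare heads, take smaller each step.
Merged: [11, 11, 18, 24, 28, 30]


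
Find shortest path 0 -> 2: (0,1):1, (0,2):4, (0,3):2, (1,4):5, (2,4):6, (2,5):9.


Dijkstra from 0:
Distances: {0: 0, 1: 1, 2: 4, 3: 2, 4: 6, 5: 13}
Shortest distance to 2 = 4, path = [0, 2]


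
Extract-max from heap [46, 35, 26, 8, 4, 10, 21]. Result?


Max = 46
Replace root with last, heapify down
Resulting heap: [35, 21, 26, 8, 4, 10]


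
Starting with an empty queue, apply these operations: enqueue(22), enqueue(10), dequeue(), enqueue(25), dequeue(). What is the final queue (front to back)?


enqueue(22) -> [22]
enqueue(10) -> [22, 10]
dequeue() returns 22 -> [10]
enqueue(25) -> [10, 25]
dequeue() returns 10 -> [25]
Final queue (front to back): [25]


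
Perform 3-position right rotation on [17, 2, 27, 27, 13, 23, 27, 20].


Right rotate by 3: [23, 27, 20, 17, 2, 27, 27, 13]


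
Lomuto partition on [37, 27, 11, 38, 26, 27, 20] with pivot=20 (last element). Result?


Elements <= 20 go left of pivot.
Result: [11, 20, 37, 38, 26, 27, 27], pivot at index 1
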